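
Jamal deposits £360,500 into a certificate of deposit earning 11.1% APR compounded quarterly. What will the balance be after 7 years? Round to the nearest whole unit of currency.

With 4 periods per year: i = 0.02775, n = 28.
360,500 × (1+0.02775)^28 = 360,500 × 2.152036 = 775,809.0862

£775,809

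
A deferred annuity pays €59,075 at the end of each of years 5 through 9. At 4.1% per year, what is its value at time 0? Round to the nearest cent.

€223,315.87

Value one period before first payment (t=4): 59075 × [1 − (1+0.041)^(−5)] / 0.041 = 59075 × 4.439344 = 262,254.2304
Discount back 4 years: 262,254.2304 × (1+0.041)^(−4) = 262,254.2304 × 0.851524 = 223,315.8685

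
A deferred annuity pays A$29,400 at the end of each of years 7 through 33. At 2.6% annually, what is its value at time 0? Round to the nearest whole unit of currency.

A$484,628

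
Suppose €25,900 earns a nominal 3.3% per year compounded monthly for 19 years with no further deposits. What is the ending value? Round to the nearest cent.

€48,442.74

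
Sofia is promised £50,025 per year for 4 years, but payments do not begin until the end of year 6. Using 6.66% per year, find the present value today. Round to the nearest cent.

Value one period before first payment (t=5): 50025 × [1 − (1+0.0666)^(−4)] / 0.0666 = 50025 × 3.413373 = 170,753.9939
PV₀ = 170,753.9939 / (1+0.0666)^5 = 170,753.9939 / 1.380409 = 123,698.0843

£123,698.08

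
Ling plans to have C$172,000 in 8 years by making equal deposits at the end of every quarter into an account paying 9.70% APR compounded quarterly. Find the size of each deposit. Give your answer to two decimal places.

C$3,618.34

With 4 periods per year: i = 0.02425, n = 32.
FV-annuity factor = 47.535577; PMT = 172000 / 47.535577 = 3,618.3425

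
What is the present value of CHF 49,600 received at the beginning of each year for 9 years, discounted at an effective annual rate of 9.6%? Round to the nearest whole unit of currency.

CHF 318,110

PV = PMT · [1 − (1+i)^(−n)] / i × (1+i) = 49600 · 6.413507 = 318,109.9638
(Beginning-of-period payments → annuity-due factor ×(1+i).)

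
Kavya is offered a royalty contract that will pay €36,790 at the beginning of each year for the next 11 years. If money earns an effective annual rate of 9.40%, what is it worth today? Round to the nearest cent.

€268,794.85

Annuity factor a(11|0.094) × (1+i) = 7.306193; PV = 36790 × 7.306193 = 268,794.8534
(Beginning-of-period payments → annuity-due factor ×(1+i).)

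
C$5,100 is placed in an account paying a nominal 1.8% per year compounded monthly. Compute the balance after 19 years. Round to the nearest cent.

C$7,177.74

Periodic rate i = 0.018/12 = 0.0015; n = 19 × 12 = 228 periods.
FV = PV·(1+i)^n = 5,100 × 1.407400 = 7,177.7380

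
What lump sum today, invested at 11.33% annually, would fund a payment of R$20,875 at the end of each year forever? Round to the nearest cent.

R$184,245.37

PV = PMT / i = 20875 / 0.1133 = 184,245.3663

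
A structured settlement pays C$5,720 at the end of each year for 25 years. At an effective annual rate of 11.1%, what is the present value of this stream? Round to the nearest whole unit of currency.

C$47,823

PV = 5720 × [1 − (1+0.111)^(−25)] / 0.111 = 5720 × 8.360635 = 47,822.8326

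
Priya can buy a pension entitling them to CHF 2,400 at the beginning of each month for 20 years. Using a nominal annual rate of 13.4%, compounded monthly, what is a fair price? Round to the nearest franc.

Periodic rate i = 0.134/12 = 0.0111667; n = 20 × 12 = 240 periods.
PV = 2400 × [1 − (1+0.0111667)^(−240)] / 0.0111667 × (1+i) = 2400 × 84.250789 = 202,201.8930
(Beginning-of-period payments → annuity-due factor ×(1+i).)

CHF 202,202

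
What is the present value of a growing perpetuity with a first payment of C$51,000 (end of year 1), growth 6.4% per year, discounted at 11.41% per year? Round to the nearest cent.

PV = D₁/(r − g) = 51000/(0.1141 − 0.064) = 1,017,964.0719

C$1,017,964.07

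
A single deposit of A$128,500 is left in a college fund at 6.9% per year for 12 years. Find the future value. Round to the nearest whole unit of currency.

128,500 × (1+0.069)^12 = 128,500 × 2.227063 = 286,177.5690

A$286,178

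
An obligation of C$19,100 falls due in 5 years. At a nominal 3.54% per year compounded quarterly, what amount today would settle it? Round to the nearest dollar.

C$16,014

i = 0.0354/4 = 0.00885 per quarter; n = 5·4 = 20.
PV = 19,100 / (1 + 0.00885)^20 = 19,100 / 1.192702 = 16,014.0581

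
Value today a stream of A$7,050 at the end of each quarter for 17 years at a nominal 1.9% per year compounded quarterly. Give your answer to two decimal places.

With 4 periods per year: i = 0.00475, n = 68.
PV = PMT · [1 − (1+i)^(−n)] / i = 7050 · 57.994170 = 408,858.8991

A$408,858.90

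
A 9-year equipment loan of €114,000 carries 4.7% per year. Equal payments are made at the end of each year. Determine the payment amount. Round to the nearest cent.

PMT = 114000 / ( [1 − (1+0.047)^(−9)] / 0.047 ) = 114000 / 7.203747 = 15,825.0968

€15,825.10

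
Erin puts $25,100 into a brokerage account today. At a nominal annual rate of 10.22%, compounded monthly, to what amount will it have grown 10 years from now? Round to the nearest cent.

Periodic rate i = 0.1022/12 = 0.00851667; n = 10 × 12 = 120 periods.
FV = 25,100 × (1 + 0.00851667)^120 = 69,445.3688

$69,445.37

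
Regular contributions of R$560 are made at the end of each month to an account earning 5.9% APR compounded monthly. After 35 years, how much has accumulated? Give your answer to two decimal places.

i = 0.059/12 = 0.00491667 per month; n = 35·12 = 420.
FV = 560 × [(1+0.00491667)^420 − 1] / 0.00491667 = 560 × 1392.305086 = 779,690.8484

R$779,690.85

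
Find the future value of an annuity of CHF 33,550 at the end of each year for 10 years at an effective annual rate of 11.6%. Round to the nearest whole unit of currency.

FV = PMT · [(1+i)^n − 1] / i = 33550 · 17.212852 = 577,491.1982

CHF 577,491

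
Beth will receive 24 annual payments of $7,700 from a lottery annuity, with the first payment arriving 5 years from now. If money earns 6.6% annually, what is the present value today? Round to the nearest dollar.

$70,861

Value one period before first payment (t=4): 7700 × [1 − (1+0.066)^(−24)] / 0.066 = 7700 × 11.883507 = 91,503.0027
PV₀ = 91,503.0027 / (1+0.066)^4 = 91,503.0027 / 1.291305 = 70,860.8777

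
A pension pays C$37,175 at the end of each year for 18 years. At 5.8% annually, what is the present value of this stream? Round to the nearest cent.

C$408,631.29

PV = 37175 × [1 − (1+0.058)^(−18)] / 0.058 = 37175 × 10.992099 = 408,631.2897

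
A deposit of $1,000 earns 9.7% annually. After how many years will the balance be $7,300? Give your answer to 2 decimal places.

21.47 years

(1+i)^n = 7300/1000 = 7.30000, so n = ln 7.30000 / ln 1.097 = 21.4722 years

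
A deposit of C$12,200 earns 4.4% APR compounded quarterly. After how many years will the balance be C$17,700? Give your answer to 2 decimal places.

8.50 years

Periodic rate i = 0.044/4 = 0.011.
n = ln(17700/12200) / ln(1+0.011) = ln(1.45082) / 0.010940 = 34.0156 quarters
= 34.0156/4 years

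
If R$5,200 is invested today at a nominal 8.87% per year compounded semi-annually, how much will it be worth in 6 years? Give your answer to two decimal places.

R$8,752.99

With 2 periods per year: i = 0.04435, n = 12.
FV = PV·(1+i)^n = 5,200 × 1.683266 = 8,752.9852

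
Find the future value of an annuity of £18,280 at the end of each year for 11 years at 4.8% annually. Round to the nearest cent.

£257,002.72

FV = 18280 × [(1+0.048)^11 − 1] / 0.048 = 18280 × 14.059230 = 257,002.7190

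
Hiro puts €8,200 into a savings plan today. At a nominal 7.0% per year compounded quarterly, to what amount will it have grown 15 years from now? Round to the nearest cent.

€23,220.89

With 4 periods per year: i = 0.0175, n = 60.
FV = 8,200 × (1 + 0.0175)^60 = 23,220.8935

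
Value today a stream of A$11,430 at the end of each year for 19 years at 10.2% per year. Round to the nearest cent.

A$94,357.91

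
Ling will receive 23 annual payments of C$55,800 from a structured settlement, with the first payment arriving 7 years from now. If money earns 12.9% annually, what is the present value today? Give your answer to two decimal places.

C$196,051.35

PV at t=6 (ordinary 23-year annuity): 55800 × a(23|0.129) = 55800 × 7.276110 = 406,006.9597
PV₀ = 406,006.9597 / (1+0.129)^6 = 406,006.9597 / 2.070922 = 196,051.3453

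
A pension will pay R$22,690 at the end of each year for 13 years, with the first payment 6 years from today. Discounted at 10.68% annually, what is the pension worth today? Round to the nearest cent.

PV at t=5 (ordinary 13-year annuity): 22690 × a(13|0.1068) = 22690 × 6.859899 = 155,651.0973
PV₀ = 155,651.0973 / (1+0.1068)^5 = 155,651.0973 / 1.660909 = 93,714.4227

R$93,714.42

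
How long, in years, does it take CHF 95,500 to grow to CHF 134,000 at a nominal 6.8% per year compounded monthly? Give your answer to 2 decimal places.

Periodic rate i = 0.068/12 = 0.00566667.
(1+i)^n = 134000/95500 = 1.40314, so n = ln 1.40314 / ln 1.00567 = 59.9422 months
= 59.9422/12 years

5.00 years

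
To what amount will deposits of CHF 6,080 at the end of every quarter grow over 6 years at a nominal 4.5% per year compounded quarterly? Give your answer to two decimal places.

CHF 166,452.15

Periodic rate i = 0.045/4 = 0.01125; n = 6 × 4 = 24 periods.
Accumulation factor s(24|0.01125) = 27.376998; FV = 6080 × 27.376998 = 166,452.1472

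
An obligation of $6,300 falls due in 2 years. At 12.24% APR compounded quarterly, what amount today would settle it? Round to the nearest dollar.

$4,950

Periodic rate i = 0.1224/4 = 0.0306; n = 2 × 4 = 8 periods.
PV = 6,300 / (1 + 0.0306)^8 = 6,300 / 1.272686 = 4,950.1624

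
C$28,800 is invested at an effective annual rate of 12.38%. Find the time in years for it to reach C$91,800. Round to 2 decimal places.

9.93 years

n = ln(91800/28800) / ln(1+0.1238) = ln(3.18750) / 0.116716 = 9.9321 years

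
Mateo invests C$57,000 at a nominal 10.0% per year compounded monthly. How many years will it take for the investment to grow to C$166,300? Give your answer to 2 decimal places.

10.75 years

Periodic rate i = 0.1/12 = 0.00833333.
(1+i)^n = 166300/57000 = 2.91754, so n = ln 2.91754 / ln 1.00833 = 129.0237 months
= 129.0237/12 years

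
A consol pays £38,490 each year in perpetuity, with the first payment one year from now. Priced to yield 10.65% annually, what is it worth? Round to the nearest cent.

PV = PMT / i = 38490 / 0.1065 = 361,408.4507

£361,408.45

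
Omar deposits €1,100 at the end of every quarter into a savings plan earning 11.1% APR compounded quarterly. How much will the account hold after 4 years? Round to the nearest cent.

€21,783.14

With 4 periods per year: i = 0.02775, n = 16.
FV = 1100 × [(1+0.02775)^16 − 1] / 0.02775 = 1100 × 19.802854 = 21,783.1398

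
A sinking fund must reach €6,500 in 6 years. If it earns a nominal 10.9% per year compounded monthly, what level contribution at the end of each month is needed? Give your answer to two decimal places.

€64.35

i = 0.109/12 = 0.00908333 per month; n = 6·12 = 72.
FV-annuity factor = 101.014528; PMT = 6500 / 101.014528 = 64.3472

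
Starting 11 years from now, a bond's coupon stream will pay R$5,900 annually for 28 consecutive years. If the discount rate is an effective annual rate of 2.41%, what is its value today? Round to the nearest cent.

R$93,891.84

Value one period before first payment (t=10): 5900 × [1 − (1+0.0241)^(−28)] / 0.0241 = 5900 × 20.192937 = 119,138.3292
Discount back 10 years: 119,138.3292 × (1+0.0241)^(−10) = 119,138.3292 × 0.788091 = 93,891.8386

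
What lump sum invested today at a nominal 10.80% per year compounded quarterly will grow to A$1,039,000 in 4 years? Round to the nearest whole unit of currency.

A$678,404

With 4 periods per year: i = 0.027, n = 16.
Discount factor = (1+0.027)^(−16) = 0.652939; PV = 1,039,000 × 0.652939 = 678,404.0782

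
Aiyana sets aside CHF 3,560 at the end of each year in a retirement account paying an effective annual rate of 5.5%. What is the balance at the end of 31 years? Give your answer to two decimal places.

CHF 275,613.17

FV = 3560 × [(1+0.055)^31 − 1] / 0.055 = 3560 × 77.419429 = 275,613.1682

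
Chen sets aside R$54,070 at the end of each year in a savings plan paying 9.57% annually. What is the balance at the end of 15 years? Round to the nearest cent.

FV = 54070 × [(1+0.0957)^15 − 1] / 0.0957 = 54070 × 30.709506 = 1,660,462.9893

R$1,660,462.99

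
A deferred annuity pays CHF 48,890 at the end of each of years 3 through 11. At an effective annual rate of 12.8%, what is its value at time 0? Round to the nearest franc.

CHF 198,653

PV at t=2 (ordinary 9-year annuity): 48890 × a(9|0.128) = 48890 × 5.170042 = 252,763.3414
PV₀ = 252,763.3414 / (1+0.128)^2 = 252,763.3414 / 1.272384 = 198,653.3479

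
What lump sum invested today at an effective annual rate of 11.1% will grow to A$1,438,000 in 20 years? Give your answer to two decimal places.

A$175,177.25

Discount factor = (1+0.111)^(−20) = 0.121820; PV = 1,438,000 × 0.121820 = 175,177.2512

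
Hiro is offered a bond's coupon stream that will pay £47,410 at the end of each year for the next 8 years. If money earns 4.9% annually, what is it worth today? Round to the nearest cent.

£307,663.42

PV = 47410 × [1 − (1+0.049)^(−8)] / 0.049 = 47410 × 6.489420 = 307,663.4171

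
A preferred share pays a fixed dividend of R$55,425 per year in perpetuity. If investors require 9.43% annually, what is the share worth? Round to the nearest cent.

PV = PMT / i = 55425 / 0.0943 = 587,751.8558

R$587,751.86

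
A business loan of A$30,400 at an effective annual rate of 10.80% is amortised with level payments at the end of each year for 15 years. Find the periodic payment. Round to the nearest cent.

PMT = 30400 / ( [1 − (1+0.108)^(−15)] / 0.108 ) = 30400 / 7.270969 = 4,181.0110

A$4,181.01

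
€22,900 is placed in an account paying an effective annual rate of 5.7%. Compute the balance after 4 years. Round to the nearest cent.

€28,584.82

22,900 × (1+0.057)^4 = 22,900 × 1.248245 = 28,584.8180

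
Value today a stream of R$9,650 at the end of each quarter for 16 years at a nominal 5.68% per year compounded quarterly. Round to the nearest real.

Periodic rate i = 0.0568/4 = 0.0142; n = 16 × 4 = 64 periods.
PV = PMT · [1 − (1+i)^(−n)] / i = 9650 · 41.859730 = 403,946.3946

R$403,946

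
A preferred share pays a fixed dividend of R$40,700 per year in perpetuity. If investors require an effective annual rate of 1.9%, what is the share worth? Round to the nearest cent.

PV = C/r = 40700/0.019 = 2,142,105.2632

R$2,142,105.26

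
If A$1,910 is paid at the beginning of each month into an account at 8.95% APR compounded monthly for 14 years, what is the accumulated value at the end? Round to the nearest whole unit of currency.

With 12 periods per year: i = 0.00745833, n = 168.
FV = 1910 × [(1+0.00745833)^168 − 1] / 0.00745833 × (1+i) = 1910 × 335.614008 = 641,022.7544
(annuity-due: payments at period start, so ×(1+i).)

A$641,023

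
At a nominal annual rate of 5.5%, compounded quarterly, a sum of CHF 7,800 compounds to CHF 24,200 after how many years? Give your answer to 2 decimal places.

Periodic rate i = 0.055/4 = 0.01375.
n = ln(24200/7800) / ln(1+0.01375) = ln(3.10256) / 0.013656 = 82.9087 quarters
= 82.9087/4 years

20.73 years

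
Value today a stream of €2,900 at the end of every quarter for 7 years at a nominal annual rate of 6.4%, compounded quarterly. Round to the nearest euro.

i = 0.064/4 = 0.016 per quarter; n = 7·4 = 28.
Annuity factor a(28|0.016) = 22.426600; PV = 2900 × 22.426600 = 65,037.1391

€65,037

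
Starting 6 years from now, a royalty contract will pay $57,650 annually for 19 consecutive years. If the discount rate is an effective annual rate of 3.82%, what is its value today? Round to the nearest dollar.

PV at t=5 (ordinary 19-year annuity): 57650 × a(19|0.0382) = 57650 × 13.337060 = 768,881.5091
Discount back 5 years: 768,881.5091 × (1+0.0382)^(−5) = 768,881.5091 × 0.829077 = 637,461.9897

$637,462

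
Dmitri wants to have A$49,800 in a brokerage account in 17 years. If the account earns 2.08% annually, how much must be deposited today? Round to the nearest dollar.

A$35,094

PV = FV·(1+i)^(−n) = 49,800 × 0.704707 = 35,094.4224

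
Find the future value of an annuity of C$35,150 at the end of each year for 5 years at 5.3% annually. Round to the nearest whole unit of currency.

C$195,393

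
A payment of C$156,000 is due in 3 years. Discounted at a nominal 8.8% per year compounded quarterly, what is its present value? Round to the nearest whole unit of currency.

With 4 periods per year: i = 0.022, n = 12.
PV = FV·(1+i)^(−n) = 156,000 × 0.770175 = 120,147.2538

C$120,147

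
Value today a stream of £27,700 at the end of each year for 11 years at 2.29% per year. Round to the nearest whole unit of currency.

PV = PMT · [1 − (1+i)^(−n)] / i = 27700 · 9.627338 = 266,677.2720

£266,677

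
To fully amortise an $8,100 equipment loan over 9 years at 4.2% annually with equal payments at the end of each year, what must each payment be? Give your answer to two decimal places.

Annuity-PV factor = 7.368031; PMT = 8100 / 7.368031 = 1,099.3439

$1,099.34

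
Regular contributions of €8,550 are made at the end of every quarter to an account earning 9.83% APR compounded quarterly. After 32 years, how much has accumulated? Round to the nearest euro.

With 4 periods per year: i = 0.024575, n = 128.
Accumulation factor s(128|0.024575) = 869.445886; FV = 8550 × 869.445886 = 7,433,762.3288

€7,433,762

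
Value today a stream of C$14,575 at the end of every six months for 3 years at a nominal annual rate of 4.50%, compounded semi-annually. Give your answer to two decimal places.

C$80,956.50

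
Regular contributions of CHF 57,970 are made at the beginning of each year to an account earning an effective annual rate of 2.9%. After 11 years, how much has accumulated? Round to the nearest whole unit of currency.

FV = 57970 × [(1+0.029)^11 − 1] / 0.029 × (1+i) = 57970 × 13.111672 = 760,083.6347
Payments are at the start of each period, so multiply by (1+i).

CHF 760,084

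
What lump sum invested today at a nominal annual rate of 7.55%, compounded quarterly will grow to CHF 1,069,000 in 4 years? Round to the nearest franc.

i = 0.0755/4 = 0.018875 per quarter; n = 4·4 = 16.
PV = FV·(1+i)^(−n) = 1,069,000 × 0.741422 = 792,580.1784

CHF 792,580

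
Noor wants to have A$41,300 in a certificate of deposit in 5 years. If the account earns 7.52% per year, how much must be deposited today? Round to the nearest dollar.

A$28,741

Discount factor = (1+0.0752)^(−5) = 0.695911; PV = 41,300 × 0.695911 = 28,741.1256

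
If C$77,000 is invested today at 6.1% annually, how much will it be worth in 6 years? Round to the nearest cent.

C$109,845.69

77,000 × (1+0.061)^6 = 77,000 × 1.426567 = 109,845.6919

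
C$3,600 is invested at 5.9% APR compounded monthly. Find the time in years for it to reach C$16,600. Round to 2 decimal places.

Periodic rate i = 0.059/12 = 0.00491667.
(1+i)^n = 16600/3600 = 4.61111, so n = ln 4.61111 / ln 1.00492 = 311.6386 months
= 311.6386/12 years

25.97 years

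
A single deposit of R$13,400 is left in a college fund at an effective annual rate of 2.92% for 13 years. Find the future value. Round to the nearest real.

FV = PV·(1+i)^n = 13,400 × 1.453775 = 19,480.5810

R$19,481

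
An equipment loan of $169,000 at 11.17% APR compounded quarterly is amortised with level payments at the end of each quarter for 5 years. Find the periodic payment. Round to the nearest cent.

With 4 periods per year: i = 0.027925, n = 20.
Annuity-PV factor = 15.166948; PMT = 169000 / 15.166948 = 11,142.6507

$11,142.65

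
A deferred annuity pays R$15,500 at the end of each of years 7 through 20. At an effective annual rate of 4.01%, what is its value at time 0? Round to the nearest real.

R$129,237

PV at t=6 (ordinary 14-year annuity): 15500 × a(14|0.0401) = 15500 × 10.556153 = 163,620.3684
Discount back 6 years: 163,620.3684 × (1+0.0401)^(−6) = 163,620.3684 × 0.789859 = 129,236.9761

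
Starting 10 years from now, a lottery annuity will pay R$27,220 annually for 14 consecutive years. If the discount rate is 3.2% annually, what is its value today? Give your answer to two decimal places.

R$228,452.79

PV at t=9 (ordinary 14-year annuity): 27220 × a(14|0.032) = 27220 × 11.143603 = 303,328.8659
PV₀ = 303,328.8659 / (1+0.032)^9 = 303,328.8659 / 1.327753 = 228,452.7897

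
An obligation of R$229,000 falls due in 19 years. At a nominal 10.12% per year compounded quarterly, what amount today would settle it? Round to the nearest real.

i = 0.1012/4 = 0.0253 per quarter; n = 19·4 = 76.
Discount factor = (1+0.0253)^(−76) = 0.149736; PV = 229,000 × 0.149736 = 34,289.6239

R$34,290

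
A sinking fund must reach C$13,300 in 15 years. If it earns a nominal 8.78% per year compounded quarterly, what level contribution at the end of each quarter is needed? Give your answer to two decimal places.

With 4 periods per year: i = 0.02195, n = 60.
FV-annuity factor = 122.069061; PMT = 13300 / 122.069061 = 108.9547

C$108.95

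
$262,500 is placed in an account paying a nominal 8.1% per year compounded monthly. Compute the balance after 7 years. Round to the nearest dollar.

Periodic rate i = 0.081/12 = 0.00675; n = 7 × 12 = 84 periods.
262,500 × (1+0.00675)^84 = 262,500 × 1.759615 = 461,898.8949

$461,899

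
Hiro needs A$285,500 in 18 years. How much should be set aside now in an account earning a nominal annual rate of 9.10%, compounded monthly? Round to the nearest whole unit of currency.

A$55,836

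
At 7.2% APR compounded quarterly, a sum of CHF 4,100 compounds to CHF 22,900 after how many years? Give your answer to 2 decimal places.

Periodic rate i = 0.072/4 = 0.018.
(1+i)^n = 22900/4100 = 5.58537, so n = ln 5.58537 / ln 1.018 = 96.4214 quarters
= 96.4214/4 years

24.11 years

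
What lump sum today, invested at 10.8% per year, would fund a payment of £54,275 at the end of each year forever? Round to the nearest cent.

£502,546.30

PV = PMT / i = 54275 / 0.108 = 502,546.2963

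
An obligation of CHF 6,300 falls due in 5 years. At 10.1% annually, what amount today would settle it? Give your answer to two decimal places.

CHF 3,894.07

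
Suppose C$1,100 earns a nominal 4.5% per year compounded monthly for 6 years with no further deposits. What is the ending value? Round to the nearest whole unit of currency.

C$1,440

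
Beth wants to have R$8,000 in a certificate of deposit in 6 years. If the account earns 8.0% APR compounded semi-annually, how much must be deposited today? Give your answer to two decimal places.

R$4,996.78

With 2 periods per year: i = 0.04, n = 12.
PV = 8,000 / (1 + 0.04)^12 = 8,000 / 1.601032 = 4,996.7764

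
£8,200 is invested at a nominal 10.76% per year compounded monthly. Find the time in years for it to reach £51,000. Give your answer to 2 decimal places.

Periodic rate i = 0.1076/12 = 0.00896667.
n = ln(51000/8200) / ln(1+0.00896667) = ln(6.21951) / 0.008927 = 204.7442 months
= 204.7442/12 years

17.06 years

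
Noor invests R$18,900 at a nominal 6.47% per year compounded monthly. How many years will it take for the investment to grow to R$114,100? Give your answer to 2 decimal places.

Periodic rate i = 0.0647/12 = 0.00539167.
n = ln(114100/18900) / ln(1+0.00539167) = ln(6.03704) / 0.005377 = 334.3597 months
= 334.3597/12 years

27.86 years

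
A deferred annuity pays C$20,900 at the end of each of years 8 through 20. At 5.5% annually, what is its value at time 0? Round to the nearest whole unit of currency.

PV at t=7 (ordinary 13-year annuity): 20900 × a(13|0.055) = 20900 × 9.117079 = 190,546.9413
PV₀ = 190,546.9413 / (1+0.055)^7 = 190,546.9413 / 1.454679 = 130,988.9812

C$130,989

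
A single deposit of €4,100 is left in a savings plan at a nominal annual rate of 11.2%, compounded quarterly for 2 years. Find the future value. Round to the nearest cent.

€5,113.62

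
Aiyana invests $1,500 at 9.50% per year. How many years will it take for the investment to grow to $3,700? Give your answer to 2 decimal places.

(1+i)^n = 3700/1500 = 2.46667, so n = ln 2.46667 / ln 1.095 = 9.9485 years

9.95 years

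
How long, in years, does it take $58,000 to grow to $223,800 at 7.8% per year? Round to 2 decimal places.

17.98 years

(1+i)^n = 223800/58000 = 3.85862, so n = ln 3.85862 / ln 1.078 = 17.9784 years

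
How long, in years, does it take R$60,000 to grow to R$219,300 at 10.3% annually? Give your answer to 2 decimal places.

13.22 years

(1+i)^n = 219300/60000 = 3.65500, so n = ln 3.65500 / ln 1.103 = 13.2209 years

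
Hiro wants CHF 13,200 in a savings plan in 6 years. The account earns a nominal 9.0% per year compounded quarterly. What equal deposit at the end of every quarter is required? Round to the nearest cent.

CHF 420.82

Periodic rate i = 0.09/4 = 0.0225; n = 6 × 4 = 24 periods.
FV-annuity factor = 31.367403; PMT = 13200 / 31.367403 = 420.8190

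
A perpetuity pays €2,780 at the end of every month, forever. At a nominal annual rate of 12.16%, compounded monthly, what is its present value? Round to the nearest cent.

Periodic rate i = 0.1216/12 = 0.0101333.
PV = C/r = 2780/0.0101333 = 274,342.1053

€274,342.11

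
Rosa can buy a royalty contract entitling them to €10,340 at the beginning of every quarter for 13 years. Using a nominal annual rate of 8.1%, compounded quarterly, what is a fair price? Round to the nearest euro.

Periodic rate i = 0.081/4 = 0.02025; n = 13 × 4 = 52 periods.
PV = PMT · [1 − (1+i)^(−n)] / i × (1+i) = 10340 · 32.618821 = 337,278.6100
(Beginning-of-period payments → annuity-due factor ×(1+i).)

€337,279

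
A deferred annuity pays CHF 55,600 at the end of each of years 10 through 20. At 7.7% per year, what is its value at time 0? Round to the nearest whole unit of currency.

CHF 206,592

PV at t=9 (ordinary 11-year annuity): 55600 × a(11|0.077) = 55600 × 7.244043 = 402,768.7968
Discount back 9 years: 402,768.7968 × (1+0.077)^(−9) = 402,768.7968 × 0.512931 = 206,592.4699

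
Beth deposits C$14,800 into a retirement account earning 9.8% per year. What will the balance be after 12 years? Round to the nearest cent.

C$45,445.39

14,800 × (1+0.098)^12 = 14,800 × 3.070634 = 45,445.3860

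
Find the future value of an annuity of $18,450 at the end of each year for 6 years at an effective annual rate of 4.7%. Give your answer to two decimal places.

FV = PMT · [(1+i)^n − 1] / i = 18450 · 6.750767 = 124,551.6484

$124,551.65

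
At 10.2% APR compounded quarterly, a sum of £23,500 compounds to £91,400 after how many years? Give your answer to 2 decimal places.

Periodic rate i = 0.102/4 = 0.0255.
(1+i)^n = 91400/23500 = 3.88936, so n = ln 3.88936 / ln 1.0255 = 53.9408 quarters
= 53.9408/4 years

13.49 years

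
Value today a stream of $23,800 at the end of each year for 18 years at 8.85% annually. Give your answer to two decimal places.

Annuity factor a(18|0.0885) = 8.843907; PV = 23800 × 8.843907 = 210,484.9822

$210,484.98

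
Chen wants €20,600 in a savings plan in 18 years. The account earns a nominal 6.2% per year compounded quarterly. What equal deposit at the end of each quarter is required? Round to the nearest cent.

€157.55

i = 0.062/4 = 0.0155 per quarter; n = 18·4 = 72.
FV-annuity factor = 130.748284; PMT = 20600 / 130.748284 = 157.5546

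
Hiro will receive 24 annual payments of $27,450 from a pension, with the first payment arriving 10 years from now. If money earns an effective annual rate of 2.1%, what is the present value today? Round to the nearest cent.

$425,779.64

PV at t=9 (ordinary 24-year annuity): 27450 × a(24|0.021) = 27450 × 18.701404 = 513,353.5508
Discount back 9 years: 513,353.5508 × (1+0.021)^(−9) = 513,353.5508 × 0.829408 = 425,779.6411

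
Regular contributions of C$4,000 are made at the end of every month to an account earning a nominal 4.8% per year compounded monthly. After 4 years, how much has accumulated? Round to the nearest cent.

Periodic rate i = 0.048/12 = 0.004; n = 4 × 12 = 48 periods.
FV = 4000 × [(1+0.004)^48 − 1] / 0.004 = 4000 × 52.801640 = 211,206.5614

C$211,206.56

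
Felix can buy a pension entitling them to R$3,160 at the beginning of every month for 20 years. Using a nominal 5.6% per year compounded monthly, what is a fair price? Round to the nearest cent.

R$457,754.75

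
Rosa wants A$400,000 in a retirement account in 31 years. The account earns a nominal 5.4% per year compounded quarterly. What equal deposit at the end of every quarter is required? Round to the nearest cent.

i = 0.054/4 = 0.0135 per quarter; n = 31·4 = 124.
PMT = 400000 / ( [(1+0.0135)^124 − 1] / 0.0135 ) = 400000 / 316.597315 = 1,263.4346

A$1,263.43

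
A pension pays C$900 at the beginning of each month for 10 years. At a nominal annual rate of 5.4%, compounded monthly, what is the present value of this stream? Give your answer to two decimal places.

Periodic rate i = 0.054/12 = 0.0045; n = 10 × 12 = 120 periods.
Annuity factor a(120|0.0045) × (1+i) = 92.982189; PV = 900 × 92.982189 = 83,683.9704
Payments are at the start of each period, so multiply by (1+i).

C$83,683.97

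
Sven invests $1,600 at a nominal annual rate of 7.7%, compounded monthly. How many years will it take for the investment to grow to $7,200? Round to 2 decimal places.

19.60 years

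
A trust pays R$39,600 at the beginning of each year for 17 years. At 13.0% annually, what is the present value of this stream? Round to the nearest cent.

PV = PMT · [1 − (1+i)^(−n)] / i × (1+i) = 39600 · 7.603875 = 301,113.4526
(Beginning-of-period payments → annuity-due factor ×(1+i).)

R$301,113.45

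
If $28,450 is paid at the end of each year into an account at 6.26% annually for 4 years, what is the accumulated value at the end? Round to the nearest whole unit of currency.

$124,939

Accumulation factor s(4|0.0626) = 4.391520; FV = 28450 × 4.391520 = 124,938.7541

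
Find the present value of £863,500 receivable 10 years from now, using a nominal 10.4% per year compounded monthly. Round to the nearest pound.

£306,579

Periodic rate i = 0.104/12 = 0.00866667; n = 10 × 12 = 120 periods.
PV = FV·(1+i)^(−n) = 863,500 × 0.355042 = 306,578.7618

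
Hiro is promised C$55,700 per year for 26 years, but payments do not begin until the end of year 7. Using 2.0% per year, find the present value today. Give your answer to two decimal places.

C$995,186.55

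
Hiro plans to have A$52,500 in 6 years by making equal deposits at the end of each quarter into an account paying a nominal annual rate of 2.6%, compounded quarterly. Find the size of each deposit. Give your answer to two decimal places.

Periodic rate i = 0.026/4 = 0.0065; n = 6 × 4 = 24 periods.
PMT = 52500 / ( [(1+0.0065)^24 − 1] / 0.0065 ) = 52500 / 25.882510 = 2,028.3968

A$2,028.40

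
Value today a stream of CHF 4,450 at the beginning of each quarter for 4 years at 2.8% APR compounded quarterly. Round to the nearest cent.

Periodic rate i = 0.028/4 = 0.007; n = 4 × 4 = 16 periods.
Annuity factor a(16|0.007) × (1+i) = 15.192298; PV = 4450 × 15.192298 = 67,605.7248
(Beginning-of-period payments → annuity-due factor ×(1+i).)

CHF 67,605.72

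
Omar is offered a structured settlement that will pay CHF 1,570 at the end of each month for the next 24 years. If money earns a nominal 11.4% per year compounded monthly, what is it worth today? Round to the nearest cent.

CHF 154,410.03

With 12 periods per year: i = 0.0095, n = 288.
Annuity factor a(288|0.0095) = 98.350337; PV = 1570 × 98.350337 = 154,410.0295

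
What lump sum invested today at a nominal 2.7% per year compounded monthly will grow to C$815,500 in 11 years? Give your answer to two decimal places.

C$606,154.59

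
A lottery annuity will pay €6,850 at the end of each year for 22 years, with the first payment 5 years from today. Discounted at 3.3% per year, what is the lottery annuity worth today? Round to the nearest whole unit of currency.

€93,053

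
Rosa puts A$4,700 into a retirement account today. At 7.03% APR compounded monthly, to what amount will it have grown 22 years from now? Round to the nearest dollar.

Periodic rate i = 0.0703/12 = 0.00585833; n = 22 × 12 = 264 periods.
4,700 × (1+0.00585833)^264 = 4,700 × 4.674337 = 21,969.3846

A$21,969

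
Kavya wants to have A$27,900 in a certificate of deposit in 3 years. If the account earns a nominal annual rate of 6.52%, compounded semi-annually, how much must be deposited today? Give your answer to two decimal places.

With 2 periods per year: i = 0.0326, n = 6.
PV = 27,900 / (1 + 0.0326)^6 = 27,900 / 1.212251 = 23,015.0265

A$23,015.03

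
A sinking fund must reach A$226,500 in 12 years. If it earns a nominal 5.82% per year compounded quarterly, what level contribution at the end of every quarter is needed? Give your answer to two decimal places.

A$3,294.12

Periodic rate i = 0.0582/4 = 0.01455; n = 12 × 4 = 48 periods.
FV-annuity factor = 68.758864; PMT = 226500 / 68.758864 = 3,294.1207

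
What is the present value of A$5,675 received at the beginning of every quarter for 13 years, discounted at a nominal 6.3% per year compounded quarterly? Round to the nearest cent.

i = 0.063/4 = 0.01575 per quarter; n = 13·4 = 52.
Annuity factor a(52|0.01575) × (1+i) = 35.877241; PV = 5675 × 35.877241 = 203,603.3409
(Beginning-of-period payments → annuity-due factor ×(1+i).)

A$203,603.34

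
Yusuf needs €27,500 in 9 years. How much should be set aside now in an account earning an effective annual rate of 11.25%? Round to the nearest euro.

Discount factor = (1+0.1125)^(−9) = 0.383089; PV = 27,500 × 0.383089 = 10,534.9509

€10,535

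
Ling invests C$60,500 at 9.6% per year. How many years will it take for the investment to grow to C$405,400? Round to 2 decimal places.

20.75 years

(1+i)^n = 405400/60500 = 6.70083, so n = ln 6.70083 / ln 1.096 = 20.7515 years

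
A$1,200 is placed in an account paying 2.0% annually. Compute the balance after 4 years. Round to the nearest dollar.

A$1,299

1,200 × (1+0.02)^4 = 1,200 × 1.082432 = 1,298.9186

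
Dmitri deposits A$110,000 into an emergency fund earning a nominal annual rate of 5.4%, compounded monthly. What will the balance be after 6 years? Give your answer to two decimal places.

i = 0.054/12 = 0.0045 per month; n = 6·12 = 72.
110,000 × (1+0.0045)^72 = 110,000 × 1.381643 = 151,980.7010

A$151,980.70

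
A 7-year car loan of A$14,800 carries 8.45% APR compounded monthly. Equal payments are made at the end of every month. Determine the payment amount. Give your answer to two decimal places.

Periodic rate i = 0.0845/12 = 0.00704167; n = 7 × 12 = 84 periods.
Annuity-PV factor = 63.245692; PMT = 14800 / 63.245692 = 234.0080

A$234.01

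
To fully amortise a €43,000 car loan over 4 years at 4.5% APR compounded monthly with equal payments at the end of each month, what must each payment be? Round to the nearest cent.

€980.55

Periodic rate i = 0.045/12 = 0.00375; n = 4 × 12 = 48 periods.
PMT = 43000 / ( [1 − (1+0.00375)^(−48)] / 0.00375 ) = 43000 / 43.852944 = 980.5499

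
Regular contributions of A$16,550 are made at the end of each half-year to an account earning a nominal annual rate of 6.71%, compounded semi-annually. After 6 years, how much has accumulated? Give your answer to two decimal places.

A$239,671.63

i = 0.0671/2 = 0.03355 per half-year; n = 6·2 = 12.
Accumulation factor s(12|0.03355) = 14.481670; FV = 16550 × 14.481670 = 239,671.6317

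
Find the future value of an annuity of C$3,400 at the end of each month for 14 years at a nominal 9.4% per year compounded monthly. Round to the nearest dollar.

Periodic rate i = 0.094/12 = 0.00783333; n = 14 × 12 = 168 periods.
FV = 3400 × [(1+0.00783333)^168 − 1] / 0.00783333 = 3400 × 345.881935 = 1,175,998.5776

C$1,175,999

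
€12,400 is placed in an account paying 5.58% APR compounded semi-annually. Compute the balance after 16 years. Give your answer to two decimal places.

i = 0.0558/2 = 0.0279 per half-year; n = 16·2 = 32.
FV = PV·(1+i)^n = 12,400 × 2.412280 = 29,912.2718

€29,912.27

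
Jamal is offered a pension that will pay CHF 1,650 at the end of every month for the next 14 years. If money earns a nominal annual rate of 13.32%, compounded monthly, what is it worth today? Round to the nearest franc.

i = 0.1332/12 = 0.0111 per month; n = 14·12 = 168.
PV = 1650 × [1 − (1+0.0111)^(−168)] / 0.0111 = 1650 × 75.988552 = 125,381.1113

CHF 125,381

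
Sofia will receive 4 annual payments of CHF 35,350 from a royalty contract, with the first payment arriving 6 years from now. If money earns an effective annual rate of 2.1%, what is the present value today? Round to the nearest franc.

Value one period before first payment (t=5): 35350 × [1 − (1+0.021)^(−4)] / 0.021 = 35350 × 3.798506 = 134,277.2020
Discount back 5 years: 134,277.2020 × (1+0.021)^(−5) = 134,277.2020 × 0.901304 = 121,024.5768

CHF 121,025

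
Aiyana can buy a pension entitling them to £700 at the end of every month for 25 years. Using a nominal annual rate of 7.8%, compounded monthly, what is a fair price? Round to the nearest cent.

£92,273.50

With 12 periods per year: i = 0.0065, n = 300.
Annuity factor a(300|0.0065) = 131.819279; PV = 700 × 131.819279 = 92,273.4956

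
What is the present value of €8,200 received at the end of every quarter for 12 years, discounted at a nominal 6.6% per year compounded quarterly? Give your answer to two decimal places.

€270,413.72

i = 0.066/4 = 0.0165 per quarter; n = 12·4 = 48.
Annuity factor a(48|0.0165) = 32.977283; PV = 8200 × 32.977283 = 270,413.7193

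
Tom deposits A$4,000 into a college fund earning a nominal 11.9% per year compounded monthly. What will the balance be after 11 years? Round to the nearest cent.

A$14,714.69

With 12 periods per year: i = 0.00991667, n = 132.
FV = PV·(1+i)^n = 4,000 × 3.678673 = 14,714.6927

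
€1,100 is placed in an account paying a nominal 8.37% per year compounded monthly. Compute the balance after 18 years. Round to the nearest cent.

i = 0.0837/12 = 0.006975 per month; n = 18·12 = 216.
FV = 1,100 × (1 + 0.006975)^216 = 4,936.6167

€4,936.62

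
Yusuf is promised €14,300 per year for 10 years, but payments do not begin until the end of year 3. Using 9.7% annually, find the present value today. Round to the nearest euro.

PV at t=2 (ordinary 10-year annuity): 14300 × a(10|0.097) = 14300 × 6.224561 = 89,011.2250
PV₀ = 89,011.2250 / (1+0.097)^2 = 89,011.2250 / 1.203409 = 73,965.8961

€73,966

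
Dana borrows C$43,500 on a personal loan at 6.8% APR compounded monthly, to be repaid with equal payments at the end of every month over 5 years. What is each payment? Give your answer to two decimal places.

i = 0.068/12 = 0.00566667 per month; n = 5·12 = 60.
Annuity-PV factor = 50.743457; PMT = 43500 / 50.743457 = 857.2534

C$857.25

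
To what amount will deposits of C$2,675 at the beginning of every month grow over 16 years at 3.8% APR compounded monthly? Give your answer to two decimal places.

C$707,580.93

i = 0.038/12 = 0.00316667 per month; n = 16·12 = 192.
Accumulation factor s(192|0.00316667) × (1+i) = 264.516234; FV = 2675 × 264.516234 = 707,580.9255
Payments are at the start of each period, so multiply by (1+i).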